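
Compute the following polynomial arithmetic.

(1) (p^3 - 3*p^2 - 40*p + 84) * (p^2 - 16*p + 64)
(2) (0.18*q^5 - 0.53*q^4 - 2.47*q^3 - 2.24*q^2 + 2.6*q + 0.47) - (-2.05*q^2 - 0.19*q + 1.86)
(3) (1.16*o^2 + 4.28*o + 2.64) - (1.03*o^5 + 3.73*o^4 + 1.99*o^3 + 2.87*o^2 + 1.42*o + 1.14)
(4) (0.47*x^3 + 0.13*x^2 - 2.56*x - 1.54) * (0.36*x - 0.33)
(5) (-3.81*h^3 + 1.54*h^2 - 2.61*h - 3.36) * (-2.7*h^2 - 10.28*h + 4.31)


(1) = p^5 - 19*p^4 + 72*p^3 + 532*p^2 - 3904*p + 5376
(2) = 0.18*q^5 - 0.53*q^4 - 2.47*q^3 - 0.19*q^2 + 2.79*q - 1.39
(3) = -1.03*o^5 - 3.73*o^4 - 1.99*o^3 - 1.71*o^2 + 2.86*o + 1.5
(4) = 0.1692*x^4 - 0.1083*x^3 - 0.9645*x^2 + 0.2904*x + 0.5082
(5) = 10.287*h^5 + 35.0088*h^4 - 25.2053*h^3 + 42.5402*h^2 + 23.2917*h - 14.4816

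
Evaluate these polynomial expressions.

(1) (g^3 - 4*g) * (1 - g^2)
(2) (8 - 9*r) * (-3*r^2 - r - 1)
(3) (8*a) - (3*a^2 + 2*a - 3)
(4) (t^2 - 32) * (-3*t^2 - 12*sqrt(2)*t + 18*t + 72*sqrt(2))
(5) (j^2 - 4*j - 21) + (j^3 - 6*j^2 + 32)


(1) = -g^5 + 5*g^3 - 4*g
(2) = 27*r^3 - 15*r^2 + r - 8
(3) = -3*a^2 + 6*a + 3
(4) = -3*t^4 - 12*sqrt(2)*t^3 + 18*t^3 + 96*t^2 + 72*sqrt(2)*t^2 - 576*t + 384*sqrt(2)*t - 2304*sqrt(2)
(5) = j^3 - 5*j^2 - 4*j + 11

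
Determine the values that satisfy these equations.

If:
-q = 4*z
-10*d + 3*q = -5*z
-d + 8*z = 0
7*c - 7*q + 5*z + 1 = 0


Then:
c = -1/7
d = 0
q = 0
z = 0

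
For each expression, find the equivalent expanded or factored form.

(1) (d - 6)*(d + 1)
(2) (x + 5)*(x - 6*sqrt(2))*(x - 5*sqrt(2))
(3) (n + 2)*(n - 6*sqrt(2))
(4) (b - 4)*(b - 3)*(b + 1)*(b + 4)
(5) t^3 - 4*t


(1) = d^2 - 5*d - 6
(2) = x^3 - 11*sqrt(2)*x^2 + 5*x^2 - 55*sqrt(2)*x + 60*x + 300
(3) = n^2 - 6*sqrt(2)*n + 2*n - 12*sqrt(2)
(4) = b^4 - 2*b^3 - 19*b^2 + 32*b + 48
(5) = t*(t - 2)*(t + 2)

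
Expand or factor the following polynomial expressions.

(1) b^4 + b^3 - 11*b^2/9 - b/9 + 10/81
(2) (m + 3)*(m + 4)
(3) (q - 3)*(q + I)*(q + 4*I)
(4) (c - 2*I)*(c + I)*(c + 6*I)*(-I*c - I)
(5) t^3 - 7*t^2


(1) = (b - 2/3)*(b - 1/3)*(b + 1/3)*(b + 5/3)
(2) = m^2 + 7*m + 12
(3) = q^3 - 3*q^2 + 5*I*q^2 - 4*q - 15*I*q + 12
(4) = -I*c^4 + 5*c^3 - I*c^3 + 5*c^2 - 8*I*c^2 + 12*c - 8*I*c + 12
(5) = t^2*(t - 7)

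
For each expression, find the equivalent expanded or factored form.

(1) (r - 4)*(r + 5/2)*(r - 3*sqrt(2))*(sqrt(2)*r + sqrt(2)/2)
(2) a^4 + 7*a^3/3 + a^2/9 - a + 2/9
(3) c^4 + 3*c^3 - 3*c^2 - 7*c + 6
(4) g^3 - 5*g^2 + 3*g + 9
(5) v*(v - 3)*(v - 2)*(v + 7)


(1) = sqrt(2)*r^4 - 6*r^3 - sqrt(2)*r^3 - 43*sqrt(2)*r^2/4 + 6*r^2 - 5*sqrt(2)*r + 129*r/2 + 30
(2) = (a - 1/3)^2*(a + 1)*(a + 2)
(3) = (c - 1)^2*(c + 2)*(c + 3)
(4) = (g - 3)^2*(g + 1)
(5) = v^4 + 2*v^3 - 29*v^2 + 42*v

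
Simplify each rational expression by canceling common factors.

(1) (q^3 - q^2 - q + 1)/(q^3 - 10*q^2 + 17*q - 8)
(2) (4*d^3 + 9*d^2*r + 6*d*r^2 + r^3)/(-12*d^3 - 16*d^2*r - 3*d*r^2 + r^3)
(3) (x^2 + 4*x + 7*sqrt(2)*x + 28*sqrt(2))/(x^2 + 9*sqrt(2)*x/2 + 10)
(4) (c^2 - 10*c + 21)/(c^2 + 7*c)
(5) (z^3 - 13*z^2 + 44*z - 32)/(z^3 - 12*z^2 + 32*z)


(1) = (q + 1)/(q - 8)
(2) = (4*d^2 + 5*d*r + r^2)/(-12*d^2 - 4*d*r + r^2)
(3) = (2*x^2 + x*(8 + 14*sqrt(2)) + 56*sqrt(2))/(2*x^2 + 9*sqrt(2)*x + 20)
(4) = (c^2 - 10*c + 21)/(c^2 + 7*c)
(5) = (z - 1)/z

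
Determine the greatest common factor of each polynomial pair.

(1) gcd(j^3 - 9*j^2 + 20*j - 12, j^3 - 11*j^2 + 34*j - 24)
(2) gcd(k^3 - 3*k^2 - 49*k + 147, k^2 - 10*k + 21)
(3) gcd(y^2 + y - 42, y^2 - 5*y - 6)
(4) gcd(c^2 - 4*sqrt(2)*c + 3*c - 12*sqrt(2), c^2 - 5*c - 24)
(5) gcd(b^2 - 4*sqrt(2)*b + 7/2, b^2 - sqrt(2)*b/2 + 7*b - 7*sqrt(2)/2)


(1) = gcd((j - 6)*(j - 2)*(j - 1), (j - 6)*(j - 4)*(j - 1)) = j^2 - 7*j + 6
(2) = k^2 - 10*k + 21
(3) = gcd((y - 6)*(y + 7), (y - 6)*(y + 1)) = y - 6
(4) = c + 3
(5) = b - sqrt(2)/2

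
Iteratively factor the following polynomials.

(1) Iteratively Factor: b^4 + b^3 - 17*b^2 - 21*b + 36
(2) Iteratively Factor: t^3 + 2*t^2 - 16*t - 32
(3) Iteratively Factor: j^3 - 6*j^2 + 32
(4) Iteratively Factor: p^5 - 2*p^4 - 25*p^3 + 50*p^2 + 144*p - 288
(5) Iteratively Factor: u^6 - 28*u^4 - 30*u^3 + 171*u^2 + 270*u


(1) = (b + 3)*(b^3 - 2*b^2 - 11*b + 12) = (b + 3)^2*(b^2 - 5*b + 4) = (b - 4)*(b + 3)^2*(b - 1)
(2) = (t + 2)*(t^2 - 16) = (t - 4)*(t + 2)*(t + 4)
(3) = (j - 4)*(j^2 - 2*j - 8) = (j - 4)*(j + 2)*(j - 4)
(4) = (p + 4)*(p^4 - 6*p^3 - p^2 + 54*p - 72) = (p + 3)*(p + 4)*(p^3 - 9*p^2 + 26*p - 24) = (p - 3)*(p + 3)*(p + 4)*(p^2 - 6*p + 8) = (p - 4)*(p - 3)*(p + 3)*(p + 4)*(p - 2)
(5) = (u + 2)*(u^5 - 2*u^4 - 24*u^3 + 18*u^2 + 135*u) = (u - 3)*(u + 2)*(u^4 + u^3 - 21*u^2 - 45*u) = (u - 3)*(u + 2)*(u + 3)*(u^3 - 2*u^2 - 15*u) = (u - 5)*(u - 3)*(u + 2)*(u + 3)*(u^2 + 3*u) = (u - 5)*(u - 3)*(u + 2)*(u + 3)^2*(u)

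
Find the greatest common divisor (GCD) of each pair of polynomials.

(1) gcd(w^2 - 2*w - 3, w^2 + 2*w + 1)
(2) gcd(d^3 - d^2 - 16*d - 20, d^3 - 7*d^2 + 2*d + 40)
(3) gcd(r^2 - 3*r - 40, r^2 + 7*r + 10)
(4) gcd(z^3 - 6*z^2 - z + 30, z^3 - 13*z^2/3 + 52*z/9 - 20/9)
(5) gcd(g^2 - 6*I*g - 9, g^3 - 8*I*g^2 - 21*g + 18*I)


(1) = w + 1
(2) = d^2 - 3*d - 10
(3) = gcd((r - 8)*(r + 5), (r + 2)*(r + 5)) = r + 5
(4) = 1
(5) = gcd((g - 3*I)^2, (g - 3*I)^2*(g - 2*I)) = g^2 - 6*I*g - 9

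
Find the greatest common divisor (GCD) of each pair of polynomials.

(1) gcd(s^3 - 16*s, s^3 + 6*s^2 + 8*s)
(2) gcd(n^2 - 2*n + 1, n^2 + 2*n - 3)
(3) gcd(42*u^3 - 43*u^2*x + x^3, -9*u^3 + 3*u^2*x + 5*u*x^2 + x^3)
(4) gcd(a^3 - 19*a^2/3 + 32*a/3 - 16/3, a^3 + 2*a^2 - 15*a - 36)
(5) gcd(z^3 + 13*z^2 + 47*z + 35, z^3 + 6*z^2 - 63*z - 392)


(1) = s^2 + 4*s
(2) = n - 1
(3) = -u + x
(4) = a - 4
(5) = z + 7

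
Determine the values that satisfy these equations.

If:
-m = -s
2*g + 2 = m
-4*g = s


Then:
g = -1/3
m = 4/3
s = 4/3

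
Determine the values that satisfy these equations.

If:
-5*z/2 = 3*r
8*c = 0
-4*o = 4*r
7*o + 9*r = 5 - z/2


Then:
c = 0
o = -25/7
r = 25/7
z = -30/7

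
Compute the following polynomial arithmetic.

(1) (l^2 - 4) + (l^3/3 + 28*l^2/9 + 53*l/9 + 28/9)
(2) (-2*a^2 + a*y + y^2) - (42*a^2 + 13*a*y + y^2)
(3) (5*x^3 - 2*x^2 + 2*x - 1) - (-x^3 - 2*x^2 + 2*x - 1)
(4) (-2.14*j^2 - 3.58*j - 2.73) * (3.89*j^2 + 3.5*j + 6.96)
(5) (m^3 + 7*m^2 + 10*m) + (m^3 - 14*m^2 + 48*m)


(1) = l^3/3 + 37*l^2/9 + 53*l/9 - 8/9
(2) = -44*a^2 - 12*a*y
(3) = 6*x^3
(4) = -8.3246*j^4 - 21.4162*j^3 - 38.0441*j^2 - 34.4718*j - 19.0008
(5) = 2*m^3 - 7*m^2 + 58*m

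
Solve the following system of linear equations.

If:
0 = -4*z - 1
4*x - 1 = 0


Then:
x = 1/4
z = -1/4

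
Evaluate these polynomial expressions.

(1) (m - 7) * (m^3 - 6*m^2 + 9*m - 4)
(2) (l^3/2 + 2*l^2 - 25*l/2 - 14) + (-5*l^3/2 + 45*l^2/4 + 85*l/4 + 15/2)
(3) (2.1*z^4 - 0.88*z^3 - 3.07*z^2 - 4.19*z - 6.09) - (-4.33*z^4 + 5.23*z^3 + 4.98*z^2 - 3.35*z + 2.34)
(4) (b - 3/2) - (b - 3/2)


(1) = m^4 - 13*m^3 + 51*m^2 - 67*m + 28
(2) = -2*l^3 + 53*l^2/4 + 35*l/4 - 13/2
(3) = 6.43*z^4 - 6.11*z^3 - 8.05*z^2 - 0.84*z - 8.43
(4) = 0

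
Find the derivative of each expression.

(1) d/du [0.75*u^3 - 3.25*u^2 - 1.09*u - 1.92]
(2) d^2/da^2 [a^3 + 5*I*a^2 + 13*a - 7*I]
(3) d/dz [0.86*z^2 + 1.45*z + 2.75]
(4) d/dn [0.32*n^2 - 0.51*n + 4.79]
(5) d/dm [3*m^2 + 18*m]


(1) = 2.25*u^2 - 6.5*u - 1.09
(2) = 6*a + 10*I
(3) = 1.72*z + 1.45
(4) = 0.64*n - 0.51
(5) = 6*m + 18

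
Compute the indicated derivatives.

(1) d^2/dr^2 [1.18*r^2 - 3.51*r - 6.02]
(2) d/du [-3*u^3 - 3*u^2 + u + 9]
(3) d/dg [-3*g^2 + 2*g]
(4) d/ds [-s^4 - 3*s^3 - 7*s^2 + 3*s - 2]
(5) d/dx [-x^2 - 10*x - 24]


(1) = 2.36000000000000
(2) = -9*u^2 - 6*u + 1
(3) = 2 - 6*g
(4) = -4*s^3 - 9*s^2 - 14*s + 3
(5) = -2*x - 10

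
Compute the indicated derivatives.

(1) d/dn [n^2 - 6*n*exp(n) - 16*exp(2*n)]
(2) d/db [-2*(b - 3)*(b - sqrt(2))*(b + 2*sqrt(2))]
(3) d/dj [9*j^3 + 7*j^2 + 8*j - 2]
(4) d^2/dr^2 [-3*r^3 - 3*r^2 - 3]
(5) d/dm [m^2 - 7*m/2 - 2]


(1) = -6*n*exp(n) + 2*n - 32*exp(2*n) - 6*exp(n)
(2) = -6*b^2 - 4*sqrt(2)*b + 12*b + 8 + 6*sqrt(2)
(3) = 27*j^2 + 14*j + 8
(4) = -18*r - 6
(5) = 2*m - 7/2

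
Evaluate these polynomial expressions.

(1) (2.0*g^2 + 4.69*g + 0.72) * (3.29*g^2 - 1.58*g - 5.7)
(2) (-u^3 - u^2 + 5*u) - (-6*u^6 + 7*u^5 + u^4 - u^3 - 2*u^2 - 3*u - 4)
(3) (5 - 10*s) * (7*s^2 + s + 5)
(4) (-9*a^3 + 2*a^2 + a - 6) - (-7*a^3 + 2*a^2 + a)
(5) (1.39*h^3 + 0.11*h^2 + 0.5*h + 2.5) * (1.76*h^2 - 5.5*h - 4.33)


(1) = 6.58*g^4 + 12.2701*g^3 - 16.4414*g^2 - 27.8706*g - 4.104
(2) = 6*u^6 - 7*u^5 - u^4 + u^2 + 8*u + 4
(3) = -70*s^3 + 25*s^2 - 45*s + 25
(4) = -2*a^3 - 6
(5) = 2.4464*h^5 - 7.4514*h^4 - 5.7437*h^3 + 1.1737*h^2 - 15.915*h - 10.825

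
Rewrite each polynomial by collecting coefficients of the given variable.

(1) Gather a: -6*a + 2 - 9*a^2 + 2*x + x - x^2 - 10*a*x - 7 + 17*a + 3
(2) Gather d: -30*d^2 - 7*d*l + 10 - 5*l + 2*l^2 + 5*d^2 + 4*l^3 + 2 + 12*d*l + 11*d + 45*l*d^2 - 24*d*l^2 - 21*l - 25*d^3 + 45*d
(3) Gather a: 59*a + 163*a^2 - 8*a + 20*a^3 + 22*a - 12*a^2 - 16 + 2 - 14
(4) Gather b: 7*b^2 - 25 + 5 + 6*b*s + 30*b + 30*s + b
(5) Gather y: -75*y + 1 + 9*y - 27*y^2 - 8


(1) = -9*a^2 + a*(11 - 10*x) - x^2 + 3*x - 2
(2) = -25*d^3 + d^2*(45*l - 25) + d*(-24*l^2 + 5*l + 56) + 4*l^3 + 2*l^2 - 26*l + 12
(3) = 20*a^3 + 151*a^2 + 73*a - 28
(4) = 7*b^2 + b*(6*s + 31) + 30*s - 20
(5) = -27*y^2 - 66*y - 7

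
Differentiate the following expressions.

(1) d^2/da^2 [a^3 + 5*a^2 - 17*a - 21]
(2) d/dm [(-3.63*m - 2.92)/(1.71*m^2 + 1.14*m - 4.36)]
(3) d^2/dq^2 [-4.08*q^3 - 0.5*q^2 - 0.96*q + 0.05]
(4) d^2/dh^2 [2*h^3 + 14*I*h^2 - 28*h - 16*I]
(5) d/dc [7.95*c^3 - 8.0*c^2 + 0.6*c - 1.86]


(1) = 6*a + 10
(2) = (6.2073*m^2 + 9.9864*m + 19.1556)/(2.9241*m^4 + 3.8988*m^3 - 13.6116*m^2 - 9.9408*m + 19.0096)
(3) = -24.48*q - 1.0
(4) = 12*h + 28*I
(5) = 23.85*c^2 - 16.0*c + 0.6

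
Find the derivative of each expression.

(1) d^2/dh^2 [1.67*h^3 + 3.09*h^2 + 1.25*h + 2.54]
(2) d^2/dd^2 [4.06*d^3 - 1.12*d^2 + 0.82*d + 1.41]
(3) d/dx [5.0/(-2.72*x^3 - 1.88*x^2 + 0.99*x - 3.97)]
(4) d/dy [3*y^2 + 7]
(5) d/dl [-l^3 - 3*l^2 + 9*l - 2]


(1) = 10.02*h + 6.18
(2) = 24.36*d - 2.24
(3) = (40.8*x^2 + 18.8*x - 4.95)/(2.72*x^3 + 1.88*x^2 - 0.99*x + 3.97)^2
(4) = 6*y
(5) = -3*l^2 - 6*l + 9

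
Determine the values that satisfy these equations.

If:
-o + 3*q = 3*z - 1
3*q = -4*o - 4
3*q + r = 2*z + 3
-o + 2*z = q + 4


Then:
o = -14/9
q = 20/27
r = 107/27
z = 43/27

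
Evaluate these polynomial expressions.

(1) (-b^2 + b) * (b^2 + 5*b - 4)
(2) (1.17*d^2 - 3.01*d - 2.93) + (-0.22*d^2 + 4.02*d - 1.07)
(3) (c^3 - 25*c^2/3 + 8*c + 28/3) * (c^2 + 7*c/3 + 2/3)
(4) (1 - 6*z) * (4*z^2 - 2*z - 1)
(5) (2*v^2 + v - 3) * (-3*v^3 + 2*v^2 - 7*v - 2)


(1) = -b^4 - 4*b^3 + 9*b^2 - 4*b
(2) = 0.95*d^2 + 1.01*d - 4.0
(3) = c^5 - 6*c^4 - 97*c^3/9 + 202*c^2/9 + 244*c/9 + 56/9
(4) = -24*z^3 + 16*z^2 + 4*z - 1
(5) = -6*v^5 + v^4 - 3*v^3 - 17*v^2 + 19*v + 6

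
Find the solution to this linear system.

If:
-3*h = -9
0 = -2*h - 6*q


Then:
h = 3
q = -1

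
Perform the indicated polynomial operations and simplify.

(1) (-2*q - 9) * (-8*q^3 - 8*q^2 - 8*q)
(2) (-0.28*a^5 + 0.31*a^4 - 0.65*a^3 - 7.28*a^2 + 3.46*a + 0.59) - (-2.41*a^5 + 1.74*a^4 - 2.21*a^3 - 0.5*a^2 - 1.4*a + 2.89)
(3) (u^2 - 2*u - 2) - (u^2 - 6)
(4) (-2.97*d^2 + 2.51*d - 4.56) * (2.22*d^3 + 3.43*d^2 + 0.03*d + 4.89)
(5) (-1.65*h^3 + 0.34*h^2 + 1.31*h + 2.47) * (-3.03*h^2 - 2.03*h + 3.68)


(1) = 16*q^4 + 88*q^3 + 88*q^2 + 72*q
(2) = 2.13*a^5 - 1.43*a^4 + 1.56*a^3 - 6.78*a^2 + 4.86*a - 2.3
(3) = 4 - 2*u
(4) = -6.5934*d^5 - 4.6149*d^4 - 1.603*d^3 - 30.0888*d^2 + 12.1371*d - 22.2984
(5) = 4.9995*h^5 + 2.3193*h^4 - 10.7315*h^3 - 8.8922*h^2 - 0.1933*h + 9.0896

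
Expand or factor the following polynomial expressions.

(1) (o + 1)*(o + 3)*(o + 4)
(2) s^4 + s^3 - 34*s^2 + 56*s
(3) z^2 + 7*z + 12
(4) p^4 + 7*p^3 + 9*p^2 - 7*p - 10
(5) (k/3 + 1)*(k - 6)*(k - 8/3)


(1) = o^3 + 8*o^2 + 19*o + 12
(2) = s*(s - 4)*(s - 2)*(s + 7)
(3) = (z + 3)*(z + 4)
(4) = (p - 1)*(p + 1)*(p + 2)*(p + 5)
(5) = k^3/3 - 17*k^2/9 - 10*k/3 + 16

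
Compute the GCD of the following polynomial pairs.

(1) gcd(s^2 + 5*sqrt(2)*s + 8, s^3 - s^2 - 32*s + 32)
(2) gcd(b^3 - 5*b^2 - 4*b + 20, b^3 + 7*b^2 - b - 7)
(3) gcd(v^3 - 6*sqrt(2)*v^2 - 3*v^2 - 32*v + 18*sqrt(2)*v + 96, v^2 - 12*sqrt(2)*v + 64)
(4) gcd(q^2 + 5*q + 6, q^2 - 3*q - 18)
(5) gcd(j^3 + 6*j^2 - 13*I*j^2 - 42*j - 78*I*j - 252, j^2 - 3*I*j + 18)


(1) = s + 4*sqrt(2)
(2) = gcd((b - 5)*(b - 2)*(b + 2), (b - 1)*(b + 1)*(b + 7)) = 1
(3) = gcd((v - 3)*(v - 8*sqrt(2))*(v + 2*sqrt(2)), (v - 8*sqrt(2))*(v - 4*sqrt(2))) = v - 8*sqrt(2)
(4) = q + 3
(5) = j - 6*I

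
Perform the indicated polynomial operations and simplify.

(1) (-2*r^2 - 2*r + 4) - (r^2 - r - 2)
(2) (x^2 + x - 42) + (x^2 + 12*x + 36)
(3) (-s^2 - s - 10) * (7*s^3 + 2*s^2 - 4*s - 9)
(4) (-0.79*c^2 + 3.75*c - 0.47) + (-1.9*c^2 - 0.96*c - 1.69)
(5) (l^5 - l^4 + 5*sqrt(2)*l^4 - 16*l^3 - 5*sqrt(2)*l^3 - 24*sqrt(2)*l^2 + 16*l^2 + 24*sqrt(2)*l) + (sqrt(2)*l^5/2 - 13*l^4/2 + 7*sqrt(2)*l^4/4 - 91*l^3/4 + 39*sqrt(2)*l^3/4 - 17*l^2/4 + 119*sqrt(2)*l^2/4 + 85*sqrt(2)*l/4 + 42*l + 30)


(1) = -3*r^2 - r + 6
(2) = 2*x^2 + 13*x - 6
(3) = -7*s^5 - 9*s^4 - 68*s^3 - 7*s^2 + 49*s + 90
(4) = -2.69*c^2 + 2.79*c - 2.16
(5) = sqrt(2)*l^5/2 + l^5 - 15*l^4/2 + 27*sqrt(2)*l^4/4 - 155*l^3/4 + 19*sqrt(2)*l^3/4 + 23*sqrt(2)*l^2/4 + 47*l^2/4 + 42*l + 181*sqrt(2)*l/4 + 30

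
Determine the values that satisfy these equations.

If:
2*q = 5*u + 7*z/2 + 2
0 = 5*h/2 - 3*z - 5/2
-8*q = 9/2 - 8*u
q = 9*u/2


Then:
h = 23/245
q = -81/112
u = -9/56
z = -37/49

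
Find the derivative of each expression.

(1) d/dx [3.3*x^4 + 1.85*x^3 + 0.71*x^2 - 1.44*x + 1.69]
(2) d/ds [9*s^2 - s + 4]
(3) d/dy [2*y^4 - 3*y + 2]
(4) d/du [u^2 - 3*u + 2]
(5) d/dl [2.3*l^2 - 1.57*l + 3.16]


(1) = 13.2*x^3 + 5.55*x^2 + 1.42*x - 1.44
(2) = 18*s - 1
(3) = 8*y^3 - 3
(4) = 2*u - 3
(5) = 4.6*l - 1.57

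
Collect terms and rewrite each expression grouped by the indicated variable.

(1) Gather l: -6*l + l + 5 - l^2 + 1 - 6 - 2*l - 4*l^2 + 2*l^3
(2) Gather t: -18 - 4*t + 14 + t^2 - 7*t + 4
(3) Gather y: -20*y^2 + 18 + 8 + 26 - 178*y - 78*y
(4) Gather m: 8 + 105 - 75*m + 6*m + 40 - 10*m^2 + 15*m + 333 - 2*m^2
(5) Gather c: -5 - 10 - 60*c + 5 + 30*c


(1) = 2*l^3 - 5*l^2 - 7*l
(2) = t^2 - 11*t
(3) = -20*y^2 - 256*y + 52
(4) = -12*m^2 - 54*m + 486
(5) = -30*c - 10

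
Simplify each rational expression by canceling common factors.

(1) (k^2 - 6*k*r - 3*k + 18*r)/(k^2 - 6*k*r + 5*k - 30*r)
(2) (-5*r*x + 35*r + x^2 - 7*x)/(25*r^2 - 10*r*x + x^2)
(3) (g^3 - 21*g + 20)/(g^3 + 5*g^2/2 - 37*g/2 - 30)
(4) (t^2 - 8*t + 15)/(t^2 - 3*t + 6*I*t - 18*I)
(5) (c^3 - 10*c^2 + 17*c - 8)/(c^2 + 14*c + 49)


(1) = (k - 3)/(k + 5)
(2) = (x - 7)/(-5*r + x)
(3) = (2*g - 2)/(2*g + 3)
(4) = (t - 5)/(t + 6*I)
(5) = (c^3 - 10*c^2 + 17*c - 8)/(c^2 + 14*c + 49)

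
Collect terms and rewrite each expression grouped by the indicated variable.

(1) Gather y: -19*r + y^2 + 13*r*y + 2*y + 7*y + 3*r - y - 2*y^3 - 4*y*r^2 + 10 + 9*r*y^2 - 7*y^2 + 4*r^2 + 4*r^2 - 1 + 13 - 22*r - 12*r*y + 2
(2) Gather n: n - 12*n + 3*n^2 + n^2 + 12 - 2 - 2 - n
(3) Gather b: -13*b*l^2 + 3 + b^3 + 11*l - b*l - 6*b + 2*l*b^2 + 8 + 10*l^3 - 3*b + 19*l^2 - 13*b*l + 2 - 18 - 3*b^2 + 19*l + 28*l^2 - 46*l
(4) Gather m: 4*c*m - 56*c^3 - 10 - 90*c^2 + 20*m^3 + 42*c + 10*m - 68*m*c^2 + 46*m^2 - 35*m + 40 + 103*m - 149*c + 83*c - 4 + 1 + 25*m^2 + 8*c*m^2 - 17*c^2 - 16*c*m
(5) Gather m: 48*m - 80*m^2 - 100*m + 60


(1) = 8*r^2 - 38*r - 2*y^3 + y^2*(9*r - 6) + y*(-4*r^2 + r + 8) + 24
(2) = 4*n^2 - 12*n + 8
(3) = b^3 + b^2*(2*l - 3) + b*(-13*l^2 - 14*l - 9) + 10*l^3 + 47*l^2 - 16*l - 5
(4) = -56*c^3 - 107*c^2 - 24*c + 20*m^3 + m^2*(8*c + 71) + m*(-68*c^2 - 12*c + 78) + 27
(5) = -80*m^2 - 52*m + 60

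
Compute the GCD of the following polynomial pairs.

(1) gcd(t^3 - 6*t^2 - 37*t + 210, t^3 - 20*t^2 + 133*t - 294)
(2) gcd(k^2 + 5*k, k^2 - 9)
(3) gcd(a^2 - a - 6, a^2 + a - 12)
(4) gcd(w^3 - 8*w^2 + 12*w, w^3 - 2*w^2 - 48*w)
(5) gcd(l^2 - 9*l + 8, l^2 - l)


(1) = gcd((t - 7)*(t - 5)*(t + 6), (t - 7)^2*(t - 6)) = t - 7
(2) = 1
(3) = gcd((a - 3)*(a + 2), (a - 3)*(a + 4)) = a - 3
(4) = w
(5) = l - 1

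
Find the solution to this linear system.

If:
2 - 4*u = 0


Then:
u = 1/2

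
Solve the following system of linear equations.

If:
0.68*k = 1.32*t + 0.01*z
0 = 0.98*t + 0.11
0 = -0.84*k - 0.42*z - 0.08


Then:
k = -0.21
t = -0.11
z = 0.24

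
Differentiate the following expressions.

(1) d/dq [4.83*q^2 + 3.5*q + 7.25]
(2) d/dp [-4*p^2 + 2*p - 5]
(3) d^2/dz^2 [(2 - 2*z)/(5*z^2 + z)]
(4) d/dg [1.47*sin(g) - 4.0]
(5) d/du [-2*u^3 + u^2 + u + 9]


(1) = 9.66*q + 3.5
(2) = 2 - 8*p
(3) = 4*(-25*z^3 + 75*z^2 + 15*z + 1)/(z^3*(125*z^3 + 75*z^2 + 15*z + 1))
(4) = 1.47*cos(g)
(5) = -6*u^2 + 2*u + 1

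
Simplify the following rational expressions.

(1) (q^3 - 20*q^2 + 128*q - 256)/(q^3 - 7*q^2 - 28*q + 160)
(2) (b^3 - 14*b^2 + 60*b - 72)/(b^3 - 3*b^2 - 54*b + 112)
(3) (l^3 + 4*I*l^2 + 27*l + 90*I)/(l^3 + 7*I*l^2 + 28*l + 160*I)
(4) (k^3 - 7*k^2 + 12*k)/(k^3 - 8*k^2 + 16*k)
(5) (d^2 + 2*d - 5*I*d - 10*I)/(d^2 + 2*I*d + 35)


(1) = (q - 8)/(q + 5)
(2) = (b^2 - 12*b + 36)/(b^2 - b - 56)
(3) = (l^2 + 9*I*l - 18)/(l^2 + 12*I*l - 32)
(4) = (k - 3)/(k - 4)
(5) = (d + 2)/(d + 7*I)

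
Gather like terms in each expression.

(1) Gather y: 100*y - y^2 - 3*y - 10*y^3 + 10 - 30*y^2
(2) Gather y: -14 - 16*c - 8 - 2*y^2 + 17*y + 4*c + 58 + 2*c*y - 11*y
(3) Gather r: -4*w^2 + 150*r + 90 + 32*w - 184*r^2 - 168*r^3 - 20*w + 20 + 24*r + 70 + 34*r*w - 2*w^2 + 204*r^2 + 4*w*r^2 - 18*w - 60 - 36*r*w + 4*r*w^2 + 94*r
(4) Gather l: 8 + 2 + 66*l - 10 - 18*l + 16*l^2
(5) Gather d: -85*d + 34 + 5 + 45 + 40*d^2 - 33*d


(1) = -10*y^3 - 31*y^2 + 97*y + 10
(2) = -12*c - 2*y^2 + y*(2*c + 6) + 36
(3) = -168*r^3 + r^2*(4*w + 20) + r*(4*w^2 - 2*w + 268) - 6*w^2 - 6*w + 120
(4) = 16*l^2 + 48*l
(5) = 40*d^2 - 118*d + 84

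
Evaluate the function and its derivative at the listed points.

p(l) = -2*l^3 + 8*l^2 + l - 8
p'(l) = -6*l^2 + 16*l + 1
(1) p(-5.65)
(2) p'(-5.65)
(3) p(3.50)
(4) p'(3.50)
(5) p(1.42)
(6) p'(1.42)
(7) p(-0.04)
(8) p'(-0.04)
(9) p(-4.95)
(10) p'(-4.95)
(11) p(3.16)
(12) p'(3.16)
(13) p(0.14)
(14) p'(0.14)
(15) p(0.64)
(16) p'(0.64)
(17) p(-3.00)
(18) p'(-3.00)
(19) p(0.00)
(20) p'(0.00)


(1) = 602.45
(2) = -280.94
(3) = 7.75
(4) = -16.50
(5) = 3.82
(6) = 11.62
(7) = -8.03
(8) = 0.35
(9) = 425.64
(10) = -225.22
(11) = 11.94
(12) = -8.35
(13) = -7.71
(14) = 3.12
(15) = -4.61
(16) = 8.78
(17) = 115.00
(18) = -101.00
(19) = -8.00
(20) = 1.00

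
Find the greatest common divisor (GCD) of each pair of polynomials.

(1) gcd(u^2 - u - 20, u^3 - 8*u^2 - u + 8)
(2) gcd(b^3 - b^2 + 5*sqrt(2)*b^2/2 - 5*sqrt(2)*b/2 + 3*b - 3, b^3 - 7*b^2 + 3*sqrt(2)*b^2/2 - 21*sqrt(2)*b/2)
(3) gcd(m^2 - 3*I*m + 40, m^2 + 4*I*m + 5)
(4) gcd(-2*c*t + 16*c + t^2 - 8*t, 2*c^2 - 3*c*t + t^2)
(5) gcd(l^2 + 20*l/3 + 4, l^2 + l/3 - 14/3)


(1) = gcd((u - 5)*(u + 4), (u - 8)*(u - 1)*(u + 1)) = 1
(2) = gcd((b - 1)*(b + sqrt(2))*(b + 3*sqrt(2)/2), b*(b - 7)*(b + 3*sqrt(2)/2)) = b + 3*sqrt(2)/2
(3) = gcd((m - 8*I)*(m + 5*I), (m - I)*(m + 5*I)) = m + 5*I
(4) = gcd((-2*c + t)*(t - 8), (-2*c + t)*(-c + t)) = -2*c + t
(5) = gcd((l + 2/3)*(l + 6), (l - 2)*(l + 7/3)) = 1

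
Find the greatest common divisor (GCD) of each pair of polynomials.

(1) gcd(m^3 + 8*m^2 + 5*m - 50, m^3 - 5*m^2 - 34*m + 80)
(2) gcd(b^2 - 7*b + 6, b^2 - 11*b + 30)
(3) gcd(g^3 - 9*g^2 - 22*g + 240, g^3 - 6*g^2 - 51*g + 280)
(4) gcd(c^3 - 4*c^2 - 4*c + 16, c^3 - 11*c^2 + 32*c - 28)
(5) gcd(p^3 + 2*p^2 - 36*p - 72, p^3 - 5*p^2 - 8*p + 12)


(1) = gcd((m - 2)*(m + 5)^2, (m - 8)*(m - 2)*(m + 5)) = m^2 + 3*m - 10
(2) = gcd((b - 6)*(b - 1), (b - 6)*(b - 5)) = b - 6
(3) = g - 8
(4) = gcd((c - 4)*(c - 2)*(c + 2), (c - 7)*(c - 2)^2) = c - 2
(5) = gcd((p - 6)*(p + 2)*(p + 6), (p - 6)*(p - 1)*(p + 2)) = p^2 - 4*p - 12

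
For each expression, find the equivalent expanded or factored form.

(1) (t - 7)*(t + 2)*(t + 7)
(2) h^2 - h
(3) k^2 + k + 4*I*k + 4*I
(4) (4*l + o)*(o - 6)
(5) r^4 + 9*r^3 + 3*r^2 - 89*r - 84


(1) = t^3 + 2*t^2 - 49*t - 98
(2) = h*(h - 1)
(3) = (k + 1)*(k + 4*I)
(4) = 4*l*o - 24*l + o^2 - 6*o
(5) = (r - 3)*(r + 1)*(r + 4)*(r + 7)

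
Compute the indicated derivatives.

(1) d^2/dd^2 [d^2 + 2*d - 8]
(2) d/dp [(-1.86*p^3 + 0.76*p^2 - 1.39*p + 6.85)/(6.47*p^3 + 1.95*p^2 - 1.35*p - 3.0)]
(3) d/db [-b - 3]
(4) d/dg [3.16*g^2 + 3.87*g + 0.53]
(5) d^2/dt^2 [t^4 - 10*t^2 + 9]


(1) = 2
(2) = (-8.5442*p^4 + 23.0086*p^3 - 114.534*p^2 - 31.275*p + 13.4175)/(41.8609*p^6 + 25.233*p^5 - 13.6665*p^4 - 44.085*p^3 - 9.8775*p^2 + 8.1*p + 9.0)
(3) = -1
(4) = 6.32*g + 3.87
(5) = 12*t^2 - 20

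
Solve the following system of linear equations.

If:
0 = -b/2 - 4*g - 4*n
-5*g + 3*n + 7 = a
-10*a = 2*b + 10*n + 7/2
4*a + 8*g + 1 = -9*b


Then:
a = 587/996
b = -94/83
g = 851/996
n = -355/498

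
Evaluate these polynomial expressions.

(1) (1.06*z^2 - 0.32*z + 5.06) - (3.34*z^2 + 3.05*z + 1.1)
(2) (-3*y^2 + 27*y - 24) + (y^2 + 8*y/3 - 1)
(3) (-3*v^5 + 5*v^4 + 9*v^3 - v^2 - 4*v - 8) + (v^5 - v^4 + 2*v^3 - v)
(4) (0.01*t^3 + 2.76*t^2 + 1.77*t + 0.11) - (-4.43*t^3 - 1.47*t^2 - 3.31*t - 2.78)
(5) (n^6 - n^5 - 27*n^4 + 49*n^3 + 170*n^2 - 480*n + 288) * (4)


(1) = -2.28*z^2 - 3.37*z + 3.96
(2) = -2*y^2 + 89*y/3 - 25
(3) = -2*v^5 + 4*v^4 + 11*v^3 - v^2 - 5*v - 8
(4) = 4.44*t^3 + 4.23*t^2 + 5.08*t + 2.89
(5) = 4*n^6 - 4*n^5 - 108*n^4 + 196*n^3 + 680*n^2 - 1920*n + 1152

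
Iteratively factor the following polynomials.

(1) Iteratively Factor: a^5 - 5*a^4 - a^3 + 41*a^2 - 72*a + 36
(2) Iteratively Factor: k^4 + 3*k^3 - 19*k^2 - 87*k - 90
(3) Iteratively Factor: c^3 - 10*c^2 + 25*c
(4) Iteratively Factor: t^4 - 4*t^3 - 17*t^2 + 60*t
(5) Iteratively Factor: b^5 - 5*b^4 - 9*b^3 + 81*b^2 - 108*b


(1) = (a + 3)*(a^4 - 8*a^3 + 23*a^2 - 28*a + 12) = (a - 2)*(a + 3)*(a^3 - 6*a^2 + 11*a - 6) = (a - 3)*(a - 2)*(a + 3)*(a^2 - 3*a + 2) = (a - 3)*(a - 2)^2*(a + 3)*(a - 1)
(2) = (k + 3)*(k^3 - 19*k - 30) = (k - 5)*(k + 3)*(k^2 + 5*k + 6) = (k - 5)*(k + 3)^2*(k + 2)
(3) = (c)*(c^2 - 10*c + 25) = c*(c - 5)*(c - 5)
(4) = (t)*(t^3 - 4*t^2 - 17*t + 60) = t*(t - 5)*(t^2 + t - 12) = t*(t - 5)*(t + 4)*(t - 3)
(5) = (b - 3)*(b^4 - 2*b^3 - 15*b^2 + 36*b) = (b - 3)^2*(b^3 + b^2 - 12*b) = b*(b - 3)^2*(b^2 + b - 12) = b*(b - 3)^3*(b + 4)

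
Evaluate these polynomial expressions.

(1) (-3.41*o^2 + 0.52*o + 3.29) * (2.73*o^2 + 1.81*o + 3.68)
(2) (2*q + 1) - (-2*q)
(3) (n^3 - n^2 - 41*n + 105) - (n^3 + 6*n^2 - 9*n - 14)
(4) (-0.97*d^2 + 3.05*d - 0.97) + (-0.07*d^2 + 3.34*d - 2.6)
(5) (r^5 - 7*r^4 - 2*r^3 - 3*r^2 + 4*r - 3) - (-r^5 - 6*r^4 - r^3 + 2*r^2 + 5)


(1) = -9.3093*o^4 - 4.7525*o^3 - 2.6259*o^2 + 7.8685*o + 12.1072
(2) = 4*q + 1
(3) = -7*n^2 - 32*n + 119
(4) = -1.04*d^2 + 6.39*d - 3.57
(5) = 2*r^5 - r^4 - r^3 - 5*r^2 + 4*r - 8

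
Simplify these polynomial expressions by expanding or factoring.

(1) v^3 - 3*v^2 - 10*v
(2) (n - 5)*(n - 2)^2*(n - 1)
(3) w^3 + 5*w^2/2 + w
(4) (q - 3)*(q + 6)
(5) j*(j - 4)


(1) = v*(v - 5)*(v + 2)
(2) = n^4 - 10*n^3 + 33*n^2 - 44*n + 20
(3) = w*(w + 1/2)*(w + 2)
(4) = q^2 + 3*q - 18
(5) = j^2 - 4*j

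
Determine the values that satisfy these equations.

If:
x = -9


Then:
x = -9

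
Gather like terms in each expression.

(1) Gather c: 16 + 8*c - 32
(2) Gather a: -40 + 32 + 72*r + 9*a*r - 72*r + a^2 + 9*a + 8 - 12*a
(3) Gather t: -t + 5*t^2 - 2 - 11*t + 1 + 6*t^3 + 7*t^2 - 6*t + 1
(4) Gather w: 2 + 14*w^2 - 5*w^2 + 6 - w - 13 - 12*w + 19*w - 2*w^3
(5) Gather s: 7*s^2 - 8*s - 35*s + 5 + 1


(1) = 8*c - 16
(2) = a^2 + a*(9*r - 3)
(3) = 6*t^3 + 12*t^2 - 18*t
(4) = -2*w^3 + 9*w^2 + 6*w - 5
(5) = 7*s^2 - 43*s + 6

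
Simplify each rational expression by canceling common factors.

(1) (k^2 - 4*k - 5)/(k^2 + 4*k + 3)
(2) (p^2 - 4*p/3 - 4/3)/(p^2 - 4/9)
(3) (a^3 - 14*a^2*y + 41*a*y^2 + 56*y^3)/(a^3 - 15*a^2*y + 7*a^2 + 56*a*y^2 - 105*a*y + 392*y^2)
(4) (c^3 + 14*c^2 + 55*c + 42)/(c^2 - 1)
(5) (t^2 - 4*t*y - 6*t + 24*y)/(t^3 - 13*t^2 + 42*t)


(1) = (k - 5)/(k + 3)
(2) = (3*p - 6)/(3*p - 2)
(3) = (a + y)/(a + 7)
(4) = (c^2 + 13*c + 42)/(c - 1)
(5) = (t - 4*y)/(t^2 - 7*t)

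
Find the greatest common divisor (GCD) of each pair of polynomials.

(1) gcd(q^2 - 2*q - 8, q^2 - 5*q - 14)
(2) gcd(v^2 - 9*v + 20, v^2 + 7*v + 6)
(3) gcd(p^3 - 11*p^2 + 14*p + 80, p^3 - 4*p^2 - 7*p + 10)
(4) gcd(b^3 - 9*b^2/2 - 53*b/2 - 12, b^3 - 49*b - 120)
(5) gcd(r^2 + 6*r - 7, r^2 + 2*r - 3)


(1) = q + 2
(2) = 1
(3) = p^2 - 3*p - 10
(4) = gcd((b - 8)*(b + 1/2)*(b + 3), (b - 8)*(b + 3)*(b + 5)) = b^2 - 5*b - 24
(5) = gcd((r - 1)*(r + 7), (r - 1)*(r + 3)) = r - 1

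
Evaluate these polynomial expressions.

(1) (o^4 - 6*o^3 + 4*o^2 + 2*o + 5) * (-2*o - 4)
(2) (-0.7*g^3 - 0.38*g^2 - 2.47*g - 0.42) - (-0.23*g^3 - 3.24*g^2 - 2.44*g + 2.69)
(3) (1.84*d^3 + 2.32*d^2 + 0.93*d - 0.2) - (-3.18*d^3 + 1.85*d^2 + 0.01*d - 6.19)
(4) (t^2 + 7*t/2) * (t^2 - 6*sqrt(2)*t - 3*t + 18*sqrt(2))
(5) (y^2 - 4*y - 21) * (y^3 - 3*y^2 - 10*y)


(1) = -2*o^5 + 8*o^4 + 16*o^3 - 20*o^2 - 18*o - 20
(2) = -0.47*g^3 + 2.86*g^2 - 0.03*g - 3.11
(3) = 5.02*d^3 + 0.47*d^2 + 0.92*d + 5.99
(4) = t^4 - 6*sqrt(2)*t^3 + t^3/2 - 21*t^2/2 - 3*sqrt(2)*t^2 + 63*sqrt(2)*t
(5) = y^5 - 7*y^4 - 19*y^3 + 103*y^2 + 210*y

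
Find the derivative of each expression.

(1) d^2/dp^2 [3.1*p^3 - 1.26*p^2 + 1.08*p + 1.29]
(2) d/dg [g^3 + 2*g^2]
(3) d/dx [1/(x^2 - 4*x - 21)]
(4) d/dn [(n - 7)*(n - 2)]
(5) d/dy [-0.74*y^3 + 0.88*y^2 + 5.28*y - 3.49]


(1) = 18.6*p - 2.52
(2) = g*(3*g + 4)
(3) = 2*(2 - x)/(-x^2 + 4*x + 21)^2
(4) = 2*n - 9
(5) = -2.22*y^2 + 1.76*y + 5.28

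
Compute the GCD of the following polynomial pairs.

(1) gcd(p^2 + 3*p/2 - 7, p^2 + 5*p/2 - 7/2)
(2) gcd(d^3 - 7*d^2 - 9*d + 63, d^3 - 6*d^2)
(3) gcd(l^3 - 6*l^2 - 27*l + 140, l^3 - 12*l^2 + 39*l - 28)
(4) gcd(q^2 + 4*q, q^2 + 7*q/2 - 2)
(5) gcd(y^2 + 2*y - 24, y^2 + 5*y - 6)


(1) = gcd((p - 2)*(p + 7/2), (p - 1)*(p + 7/2)) = p + 7/2
(2) = 1
(3) = l^2 - 11*l + 28
(4) = q + 4
(5) = gcd((y - 4)*(y + 6), (y - 1)*(y + 6)) = y + 6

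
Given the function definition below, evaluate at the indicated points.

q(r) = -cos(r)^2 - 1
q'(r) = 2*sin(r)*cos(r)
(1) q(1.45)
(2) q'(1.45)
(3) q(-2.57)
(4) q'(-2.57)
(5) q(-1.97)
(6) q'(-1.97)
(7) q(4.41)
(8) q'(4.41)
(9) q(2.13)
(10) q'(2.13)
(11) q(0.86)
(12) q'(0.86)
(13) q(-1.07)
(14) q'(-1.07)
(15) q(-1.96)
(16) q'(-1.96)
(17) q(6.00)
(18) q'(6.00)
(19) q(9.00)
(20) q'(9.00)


(1) = -1.01
(2) = 0.24
(3) = -1.71
(4) = 0.91
(5) = -1.15
(6) = 0.72
(7) = -1.09
(8) = 0.57
(9) = -1.28
(10) = -0.90
(11) = -1.43
(12) = 0.99
(13) = -1.23
(14) = -0.84
(15) = -1.14
(16) = 0.70
(17) = -1.92
(18) = -0.54
(19) = -1.83
(20) = -0.75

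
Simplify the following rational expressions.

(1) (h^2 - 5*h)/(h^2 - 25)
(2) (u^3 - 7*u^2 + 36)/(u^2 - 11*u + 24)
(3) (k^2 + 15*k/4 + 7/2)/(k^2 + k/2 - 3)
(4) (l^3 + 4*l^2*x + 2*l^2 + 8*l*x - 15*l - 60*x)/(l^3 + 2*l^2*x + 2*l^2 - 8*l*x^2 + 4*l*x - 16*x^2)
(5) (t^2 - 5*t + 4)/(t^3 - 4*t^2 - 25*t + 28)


(1) = h/(h + 5)
(2) = (u^2 - 4*u - 12)/(u - 8)
(3) = (4*k + 7)/(4*k - 6)
(4) = (-l^2 - 2*l + 15)/(-l^2 + 2*l*x - 2*l + 4*x)
(5) = (t - 4)/(t^2 - 3*t - 28)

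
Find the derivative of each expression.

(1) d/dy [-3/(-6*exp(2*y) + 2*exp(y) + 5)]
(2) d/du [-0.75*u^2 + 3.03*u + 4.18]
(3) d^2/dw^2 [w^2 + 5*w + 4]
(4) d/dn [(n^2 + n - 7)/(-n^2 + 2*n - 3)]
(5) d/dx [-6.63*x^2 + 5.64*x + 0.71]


(1) = (6 - 36*exp(y))*exp(y)/(-6*exp(2*y) + 2*exp(y) + 5)^2
(2) = 3.03 - 1.5*u
(3) = 2
(4) = (3*n^2 - 20*n + 11)/(n^4 - 4*n^3 + 10*n^2 - 12*n + 9)
(5) = 5.64 - 13.26*x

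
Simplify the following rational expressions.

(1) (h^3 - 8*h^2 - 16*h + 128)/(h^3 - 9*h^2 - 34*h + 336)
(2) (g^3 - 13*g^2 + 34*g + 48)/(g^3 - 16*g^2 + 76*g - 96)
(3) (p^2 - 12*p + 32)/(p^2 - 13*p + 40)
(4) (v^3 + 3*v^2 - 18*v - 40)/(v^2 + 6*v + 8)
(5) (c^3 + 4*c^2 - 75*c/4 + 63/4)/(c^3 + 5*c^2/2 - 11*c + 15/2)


(1) = (h^2 - 16)/(h^2 - h - 42)
(2) = (g + 1)/(g - 2)
(3) = (p - 4)/(p - 5)
(4) = (v^2 + v - 20)/(v + 4)
(5) = (2*c^2 + 11*c - 21)/(2*c^2 + 8*c - 10)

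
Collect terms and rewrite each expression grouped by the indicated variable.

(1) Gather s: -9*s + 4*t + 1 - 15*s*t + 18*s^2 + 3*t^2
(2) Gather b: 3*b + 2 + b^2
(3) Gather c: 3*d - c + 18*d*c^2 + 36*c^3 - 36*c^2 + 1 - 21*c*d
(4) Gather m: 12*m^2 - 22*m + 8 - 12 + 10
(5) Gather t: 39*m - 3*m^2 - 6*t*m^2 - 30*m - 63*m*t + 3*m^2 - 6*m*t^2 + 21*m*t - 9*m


(1) = 18*s^2 + s*(-15*t - 9) + 3*t^2 + 4*t + 1
(2) = b^2 + 3*b + 2
(3) = 36*c^3 + c^2*(18*d - 36) + c*(-21*d - 1) + 3*d + 1
(4) = 12*m^2 - 22*m + 6
(5) = -6*m*t^2 + t*(-6*m^2 - 42*m)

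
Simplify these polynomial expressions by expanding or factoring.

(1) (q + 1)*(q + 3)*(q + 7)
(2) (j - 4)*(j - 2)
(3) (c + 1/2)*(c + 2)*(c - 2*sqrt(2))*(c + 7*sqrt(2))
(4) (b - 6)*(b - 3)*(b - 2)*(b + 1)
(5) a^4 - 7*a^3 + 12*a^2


(1) = q^3 + 11*q^2 + 31*q + 21
(2) = j^2 - 6*j + 8
(3) = c^4 + 5*c^3/2 + 5*sqrt(2)*c^3 - 27*c^2 + 25*sqrt(2)*c^2/2 - 70*c + 5*sqrt(2)*c - 28
(4) = b^4 - 10*b^3 + 25*b^2 - 36
(5) = a^2*(a - 4)*(a - 3)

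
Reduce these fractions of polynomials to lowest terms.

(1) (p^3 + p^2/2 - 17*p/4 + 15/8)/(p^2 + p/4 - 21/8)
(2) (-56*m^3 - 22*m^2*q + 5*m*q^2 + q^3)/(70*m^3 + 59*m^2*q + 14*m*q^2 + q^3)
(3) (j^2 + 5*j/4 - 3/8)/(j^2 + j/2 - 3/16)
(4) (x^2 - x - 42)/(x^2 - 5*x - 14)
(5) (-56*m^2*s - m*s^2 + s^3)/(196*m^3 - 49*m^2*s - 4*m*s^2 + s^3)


(1) = (4*p^2 + 8*p - 5)/(4*p + 7)
(2) = (-4*m + q)/(5*m + q)
(3) = (4*j + 6)/(4*j + 3)
(4) = (x + 6)/(x + 2)
(5) = (-8*m*s + s^2)/(28*m^2 - 11*m*s + s^2)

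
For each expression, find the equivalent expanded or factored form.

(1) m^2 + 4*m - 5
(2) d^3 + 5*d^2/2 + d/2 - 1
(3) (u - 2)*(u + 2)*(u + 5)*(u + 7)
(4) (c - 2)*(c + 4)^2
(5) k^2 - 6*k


(1) = (m - 1)*(m + 5)
(2) = (d - 1/2)*(d + 1)*(d + 2)
(3) = u^4 + 12*u^3 + 31*u^2 - 48*u - 140
(4) = c^3 + 6*c^2 - 32
(5) = k*(k - 6)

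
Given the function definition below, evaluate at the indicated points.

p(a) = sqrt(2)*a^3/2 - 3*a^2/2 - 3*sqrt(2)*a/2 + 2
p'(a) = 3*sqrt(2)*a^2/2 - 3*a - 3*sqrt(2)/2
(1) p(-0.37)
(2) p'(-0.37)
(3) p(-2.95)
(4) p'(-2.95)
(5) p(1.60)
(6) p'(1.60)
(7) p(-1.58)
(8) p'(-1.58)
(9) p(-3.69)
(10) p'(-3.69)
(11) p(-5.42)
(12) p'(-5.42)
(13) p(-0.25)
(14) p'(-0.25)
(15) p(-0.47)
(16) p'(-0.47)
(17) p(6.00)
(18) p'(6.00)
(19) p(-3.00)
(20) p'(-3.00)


(1) = 2.54
(2) = -0.72
(3) = -22.95
(4) = 25.19
(5) = -2.34
(6) = -1.49
(7) = -1.18
(8) = 7.91
(9) = -46.12
(10) = 37.83
(11) = -143.15
(12) = 76.46
(13) = 2.43
(14) = -1.24
(15) = 2.59
(16) = -0.24
(17) = 88.01
(18) = 56.25
(19) = -24.23
(20) = 25.97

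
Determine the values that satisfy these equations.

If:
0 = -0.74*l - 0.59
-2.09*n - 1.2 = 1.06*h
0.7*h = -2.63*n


Then:
h = -2.38
l = -0.80
n = 0.63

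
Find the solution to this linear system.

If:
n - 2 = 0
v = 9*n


Then:
n = 2
v = 18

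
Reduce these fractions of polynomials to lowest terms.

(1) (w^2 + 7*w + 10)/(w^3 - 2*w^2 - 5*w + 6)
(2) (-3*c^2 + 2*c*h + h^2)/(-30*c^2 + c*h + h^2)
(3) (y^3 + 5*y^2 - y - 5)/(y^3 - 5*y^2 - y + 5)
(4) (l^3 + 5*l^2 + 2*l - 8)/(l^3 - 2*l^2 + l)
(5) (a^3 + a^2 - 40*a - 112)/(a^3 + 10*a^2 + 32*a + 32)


(1) = (w + 5)/(w^2 - 4*w + 3)
(2) = (3*c^2 - 2*c*h - h^2)/(30*c^2 - c*h - h^2)
(3) = (y + 5)/(y - 5)
(4) = (l^2 + 6*l + 8)/(l^2 - l)
(5) = (a - 7)/(a + 2)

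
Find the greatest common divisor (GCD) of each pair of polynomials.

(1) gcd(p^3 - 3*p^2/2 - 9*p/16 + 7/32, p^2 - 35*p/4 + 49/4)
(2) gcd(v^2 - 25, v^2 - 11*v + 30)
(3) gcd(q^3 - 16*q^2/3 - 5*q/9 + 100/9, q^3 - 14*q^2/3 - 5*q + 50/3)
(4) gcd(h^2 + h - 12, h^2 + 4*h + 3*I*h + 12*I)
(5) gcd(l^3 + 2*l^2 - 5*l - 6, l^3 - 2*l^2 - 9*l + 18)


(1) = gcd((p - 7/4)*(p - 1/4)*(p + 1/2), (p - 7)*(p - 7/4)) = p - 7/4
(2) = gcd((v - 5)*(v + 5), (v - 6)*(v - 5)) = v - 5
(3) = gcd((q - 5)*(q - 5/3)*(q + 4/3), (q - 5)*(q - 5/3)*(q + 2)) = q^2 - 20*q/3 + 25/3
(4) = h + 4
(5) = gcd((l - 2)*(l + 1)*(l + 3), (l - 3)*(l - 2)*(l + 3)) = l^2 + l - 6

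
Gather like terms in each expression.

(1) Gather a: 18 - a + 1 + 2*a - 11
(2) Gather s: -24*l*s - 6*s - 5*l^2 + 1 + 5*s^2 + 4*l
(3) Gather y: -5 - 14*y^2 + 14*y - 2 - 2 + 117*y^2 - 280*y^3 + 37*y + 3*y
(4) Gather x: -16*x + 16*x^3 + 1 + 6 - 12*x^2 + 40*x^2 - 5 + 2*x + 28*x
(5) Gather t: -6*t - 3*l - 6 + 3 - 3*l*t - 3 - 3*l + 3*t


(1) = a + 8
(2) = -5*l^2 + 4*l + 5*s^2 + s*(-24*l - 6) + 1
(3) = -280*y^3 + 103*y^2 + 54*y - 9
(4) = 16*x^3 + 28*x^2 + 14*x + 2
(5) = -6*l + t*(-3*l - 3) - 6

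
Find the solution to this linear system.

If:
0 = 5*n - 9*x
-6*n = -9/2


Then:
n = 3/4
x = 5/12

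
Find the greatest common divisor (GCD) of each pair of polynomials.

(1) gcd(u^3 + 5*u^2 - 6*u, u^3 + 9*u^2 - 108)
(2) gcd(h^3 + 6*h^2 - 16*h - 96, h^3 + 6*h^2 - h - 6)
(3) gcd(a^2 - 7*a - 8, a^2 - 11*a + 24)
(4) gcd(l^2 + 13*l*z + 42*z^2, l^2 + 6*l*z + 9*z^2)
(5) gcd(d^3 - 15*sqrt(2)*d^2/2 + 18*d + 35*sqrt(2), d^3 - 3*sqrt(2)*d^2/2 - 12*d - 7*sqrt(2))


(1) = gcd(u*(u - 1)*(u + 6), (u - 3)*(u + 6)^2) = u + 6
(2) = gcd((h - 4)*(h + 4)*(h + 6), (h - 1)*(h + 1)*(h + 6)) = h + 6
(3) = gcd((a - 8)*(a + 1), (a - 8)*(a - 3)) = a - 8
(4) = gcd((l + 6*z)*(l + 7*z), (l + 3*z)^2) = 1
(5) = d^2 - 5*sqrt(2)*d/2 - 7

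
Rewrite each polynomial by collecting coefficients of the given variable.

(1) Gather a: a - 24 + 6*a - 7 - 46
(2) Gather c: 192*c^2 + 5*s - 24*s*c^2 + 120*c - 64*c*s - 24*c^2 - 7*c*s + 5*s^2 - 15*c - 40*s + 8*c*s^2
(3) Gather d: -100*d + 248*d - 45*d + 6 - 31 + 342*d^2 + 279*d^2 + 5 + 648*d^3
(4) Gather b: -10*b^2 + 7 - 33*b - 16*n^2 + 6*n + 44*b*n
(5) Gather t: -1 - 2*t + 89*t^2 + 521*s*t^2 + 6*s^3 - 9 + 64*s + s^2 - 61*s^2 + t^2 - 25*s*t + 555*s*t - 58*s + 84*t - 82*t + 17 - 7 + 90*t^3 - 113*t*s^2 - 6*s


(1) = 7*a - 77
(2) = c^2*(168 - 24*s) + c*(8*s^2 - 71*s + 105) + 5*s^2 - 35*s
(3) = 648*d^3 + 621*d^2 + 103*d - 20
(4) = -10*b^2 + b*(44*n - 33) - 16*n^2 + 6*n + 7
(5) = 6*s^3 - 60*s^2 + 90*t^3 + t^2*(521*s + 90) + t*(-113*s^2 + 530*s)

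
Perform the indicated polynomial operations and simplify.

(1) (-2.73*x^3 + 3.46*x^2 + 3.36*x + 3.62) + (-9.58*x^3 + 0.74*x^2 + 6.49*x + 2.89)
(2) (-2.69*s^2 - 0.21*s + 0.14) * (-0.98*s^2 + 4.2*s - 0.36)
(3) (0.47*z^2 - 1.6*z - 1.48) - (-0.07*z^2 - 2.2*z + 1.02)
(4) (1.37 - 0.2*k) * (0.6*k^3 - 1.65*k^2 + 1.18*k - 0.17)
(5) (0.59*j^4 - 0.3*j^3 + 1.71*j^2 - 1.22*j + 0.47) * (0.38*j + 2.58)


(1) = -12.31*x^3 + 4.2*x^2 + 9.85*x + 6.51
(2) = 2.6362*s^4 - 11.0922*s^3 - 0.0508*s^2 + 0.6636*s - 0.0504
(3) = 0.54*z^2 + 0.6*z - 2.5
(4) = -0.12*k^4 + 1.152*k^3 - 2.4965*k^2 + 1.6506*k - 0.2329
(5) = 0.2242*j^5 + 1.4082*j^4 - 0.1242*j^3 + 3.9482*j^2 - 2.969*j + 1.2126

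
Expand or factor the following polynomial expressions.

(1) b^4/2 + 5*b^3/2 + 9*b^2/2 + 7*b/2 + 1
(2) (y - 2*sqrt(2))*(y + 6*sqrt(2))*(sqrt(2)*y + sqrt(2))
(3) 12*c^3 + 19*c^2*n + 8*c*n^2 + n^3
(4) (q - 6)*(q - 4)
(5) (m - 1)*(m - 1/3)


(1) = (b/2 + 1/2)*(b + 1)^2*(b + 2)
(2) = sqrt(2)*y^3 + sqrt(2)*y^2 + 8*y^2 - 24*sqrt(2)*y + 8*y - 24*sqrt(2)
(3) = (c + n)*(3*c + n)*(4*c + n)
(4) = q^2 - 10*q + 24
(5) = m^2 - 4*m/3 + 1/3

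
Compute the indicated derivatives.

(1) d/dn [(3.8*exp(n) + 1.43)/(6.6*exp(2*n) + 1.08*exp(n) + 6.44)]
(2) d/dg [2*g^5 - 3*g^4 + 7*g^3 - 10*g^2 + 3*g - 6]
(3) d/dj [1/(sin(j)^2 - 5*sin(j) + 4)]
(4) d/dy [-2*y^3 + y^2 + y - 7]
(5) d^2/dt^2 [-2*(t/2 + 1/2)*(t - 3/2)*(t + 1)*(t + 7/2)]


(1) = (-25.08*exp(2*n) - 18.876*exp(n) + 22.9276)*exp(n)/(43.56*exp(4*n) + 14.256*exp(3*n) + 86.1744*exp(2*n) + 13.9104*exp(n) + 41.4736)
(2) = 10*g^4 - 12*g^3 + 21*g^2 - 20*g + 3
(3) = (5 - 2*sin(j))*cos(j)/(sin(j)^2 - 5*sin(j) + 4)^2
(4) = -6*y^2 + 2*y + 1
(5) = -12*t^2 - 24*t + 1/2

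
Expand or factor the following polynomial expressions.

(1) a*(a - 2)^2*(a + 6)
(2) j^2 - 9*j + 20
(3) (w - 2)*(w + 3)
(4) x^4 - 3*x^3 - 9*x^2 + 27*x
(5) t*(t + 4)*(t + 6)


(1) = a^4 + 2*a^3 - 20*a^2 + 24*a
(2) = (j - 5)*(j - 4)
(3) = w^2 + w - 6
(4) = x*(x - 3)^2*(x + 3)
(5) = t^3 + 10*t^2 + 24*t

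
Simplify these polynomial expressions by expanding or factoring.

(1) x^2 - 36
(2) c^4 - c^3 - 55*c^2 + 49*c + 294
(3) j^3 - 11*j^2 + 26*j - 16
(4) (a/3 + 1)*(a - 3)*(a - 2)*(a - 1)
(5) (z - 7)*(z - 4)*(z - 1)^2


(1) = (x - 6)*(x + 6)
(2) = (c - 7)*(c - 3)*(c + 2)*(c + 7)
(3) = (j - 8)*(j - 2)*(j - 1)
(4) = a^4/3 - a^3 - 7*a^2/3 + 9*a - 6
(5) = z^4 - 13*z^3 + 51*z^2 - 67*z + 28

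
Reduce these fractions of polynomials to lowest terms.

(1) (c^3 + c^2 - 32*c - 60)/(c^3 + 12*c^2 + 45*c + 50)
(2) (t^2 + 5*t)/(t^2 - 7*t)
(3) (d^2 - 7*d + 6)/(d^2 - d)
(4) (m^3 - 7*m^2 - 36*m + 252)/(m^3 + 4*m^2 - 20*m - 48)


(1) = (c - 6)/(c + 5)
(2) = (t + 5)/(t - 7)
(3) = (d - 6)/d
(4) = (m^2 - 13*m + 42)/(m^2 - 2*m - 8)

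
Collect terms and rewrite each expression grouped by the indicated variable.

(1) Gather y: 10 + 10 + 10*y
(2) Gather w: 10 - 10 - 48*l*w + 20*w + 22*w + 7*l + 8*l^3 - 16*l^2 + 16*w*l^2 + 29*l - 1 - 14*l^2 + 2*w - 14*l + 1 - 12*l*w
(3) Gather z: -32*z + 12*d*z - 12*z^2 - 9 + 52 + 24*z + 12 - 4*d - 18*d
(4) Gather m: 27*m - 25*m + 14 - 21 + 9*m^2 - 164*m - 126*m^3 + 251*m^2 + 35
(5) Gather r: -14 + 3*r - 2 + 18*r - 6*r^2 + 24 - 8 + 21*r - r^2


(1) = 10*y + 20
(2) = 8*l^3 - 30*l^2 + 22*l + w*(16*l^2 - 60*l + 44)
(3) = -22*d - 12*z^2 + z*(12*d - 8) + 55
(4) = -126*m^3 + 260*m^2 - 162*m + 28
(5) = -7*r^2 + 42*r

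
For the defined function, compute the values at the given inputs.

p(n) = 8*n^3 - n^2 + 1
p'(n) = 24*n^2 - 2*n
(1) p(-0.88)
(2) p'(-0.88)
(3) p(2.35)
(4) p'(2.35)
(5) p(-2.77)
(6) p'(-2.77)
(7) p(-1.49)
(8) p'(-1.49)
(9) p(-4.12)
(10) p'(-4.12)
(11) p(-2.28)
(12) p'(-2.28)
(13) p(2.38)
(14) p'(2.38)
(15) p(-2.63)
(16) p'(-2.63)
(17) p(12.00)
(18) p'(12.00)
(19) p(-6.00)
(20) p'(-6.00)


(1) = -5.23
(2) = 20.35
(3) = 99.30
(4) = 127.84
(5) = -176.70
(6) = 189.69
(7) = -27.68
(8) = 56.26
(9) = -575.45
(10) = 415.63
(11) = -99.02
(12) = 129.32
(13) = 103.19
(14) = 131.19
(15) = -151.45
(16) = 171.27
(17) = 13681.00
(18) = 3432.00
(19) = -1763.00
(20) = 876.00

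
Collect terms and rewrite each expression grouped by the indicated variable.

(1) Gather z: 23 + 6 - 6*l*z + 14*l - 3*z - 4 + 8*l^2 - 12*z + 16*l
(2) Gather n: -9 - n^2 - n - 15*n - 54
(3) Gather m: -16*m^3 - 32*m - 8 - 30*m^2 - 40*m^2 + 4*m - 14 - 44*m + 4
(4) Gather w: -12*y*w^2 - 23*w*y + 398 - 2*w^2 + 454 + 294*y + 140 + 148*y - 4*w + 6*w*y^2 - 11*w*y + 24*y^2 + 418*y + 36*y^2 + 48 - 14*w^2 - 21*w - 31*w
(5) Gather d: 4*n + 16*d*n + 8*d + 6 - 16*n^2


(1) = 8*l^2 + 30*l + z*(-6*l - 15) + 25
(2) = -n^2 - 16*n - 63
(3) = -16*m^3 - 70*m^2 - 72*m - 18
(4) = w^2*(-12*y - 16) + w*(6*y^2 - 34*y - 56) + 60*y^2 + 860*y + 1040
(5) = d*(16*n + 8) - 16*n^2 + 4*n + 6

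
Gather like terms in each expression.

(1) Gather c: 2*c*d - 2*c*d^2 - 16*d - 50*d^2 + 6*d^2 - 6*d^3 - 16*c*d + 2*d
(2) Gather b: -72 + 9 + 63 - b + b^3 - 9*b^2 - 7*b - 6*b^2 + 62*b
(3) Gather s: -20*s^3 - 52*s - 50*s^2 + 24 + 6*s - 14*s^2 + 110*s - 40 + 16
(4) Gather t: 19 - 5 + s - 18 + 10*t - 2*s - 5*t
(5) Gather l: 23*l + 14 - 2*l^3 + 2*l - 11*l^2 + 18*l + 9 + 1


(1) = c*(-2*d^2 - 14*d) - 6*d^3 - 44*d^2 - 14*d
(2) = b^3 - 15*b^2 + 54*b
(3) = -20*s^3 - 64*s^2 + 64*s
(4) = -s + 5*t - 4
(5) = -2*l^3 - 11*l^2 + 43*l + 24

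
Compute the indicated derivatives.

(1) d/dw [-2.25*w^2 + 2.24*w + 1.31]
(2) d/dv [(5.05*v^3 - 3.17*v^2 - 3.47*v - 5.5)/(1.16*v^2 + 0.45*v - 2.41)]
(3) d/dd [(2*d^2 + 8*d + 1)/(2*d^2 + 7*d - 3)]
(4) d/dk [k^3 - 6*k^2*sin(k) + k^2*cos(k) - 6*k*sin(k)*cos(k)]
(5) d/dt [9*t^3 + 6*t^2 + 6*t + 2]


(1) = 2.24 - 4.5*w
(2) = (5.858*v^4 + 4.545*v^3 - 33.9128*v^2 + 28.0394*v + 10.8377)/(1.3456*v^4 + 1.044*v^3 - 5.3887*v^2 - 2.169*v + 5.8081)
(3) = (-2*d^2 - 16*d - 31)/(4*d^4 + 28*d^3 + 37*d^2 - 42*d + 9)
(4) = -k^2*sin(k) - 6*k^2*cos(k) + 3*k^2 - 12*k*sin(k) + 2*k*cos(k) - 6*k*cos(2*k) - 3*sin(2*k)
(5) = 27*t^2 + 12*t + 6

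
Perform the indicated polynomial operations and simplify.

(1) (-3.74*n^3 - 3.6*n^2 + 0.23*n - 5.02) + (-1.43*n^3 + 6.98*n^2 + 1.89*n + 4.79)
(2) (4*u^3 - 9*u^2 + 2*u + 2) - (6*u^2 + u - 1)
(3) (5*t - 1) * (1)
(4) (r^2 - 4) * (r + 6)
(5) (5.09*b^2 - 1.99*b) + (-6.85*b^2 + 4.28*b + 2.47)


(1) = -5.17*n^3 + 3.38*n^2 + 2.12*n - 0.23
(2) = 4*u^3 - 15*u^2 + u + 3
(3) = 5*t - 1
(4) = r^3 + 6*r^2 - 4*r - 24
(5) = -1.76*b^2 + 2.29*b + 2.47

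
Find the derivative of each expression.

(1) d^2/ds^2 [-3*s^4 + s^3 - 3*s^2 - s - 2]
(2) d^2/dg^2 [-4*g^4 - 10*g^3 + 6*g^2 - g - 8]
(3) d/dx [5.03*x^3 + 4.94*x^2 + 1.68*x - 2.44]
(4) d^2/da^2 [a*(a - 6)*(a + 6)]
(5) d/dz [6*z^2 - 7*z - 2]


(1) = -36*s^2 + 6*s - 6
(2) = -48*g^2 - 60*g + 12
(3) = 15.09*x^2 + 9.88*x + 1.68
(4) = 6*a
(5) = 12*z - 7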